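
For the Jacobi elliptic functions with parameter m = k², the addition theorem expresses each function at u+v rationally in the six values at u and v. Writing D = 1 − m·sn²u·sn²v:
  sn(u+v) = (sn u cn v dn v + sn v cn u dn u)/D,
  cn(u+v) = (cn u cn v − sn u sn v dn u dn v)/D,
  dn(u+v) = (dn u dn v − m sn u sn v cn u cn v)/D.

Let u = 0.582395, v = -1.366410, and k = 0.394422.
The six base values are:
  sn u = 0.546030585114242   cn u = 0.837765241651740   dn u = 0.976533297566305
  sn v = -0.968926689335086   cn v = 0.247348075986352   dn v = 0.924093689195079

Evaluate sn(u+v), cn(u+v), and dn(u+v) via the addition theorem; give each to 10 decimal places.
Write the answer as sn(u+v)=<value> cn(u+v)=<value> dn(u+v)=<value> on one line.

m = k² = 0.155568714084
D = 1 − m·sn²u·sn²v = 0.9564550256502013
sn(u+v) = (sn u·cn v·dn v + sn v·cn u·dn u)/D = -0.6678766653023156/0.9564550256502013 = -0.6982833979551635
cn(u+v) = (cn u·cn v − sn u·sn v·dn u·dn v)/D = 0.6846509884869706/0.9564550256502013 = 0.7158214135803642
dn(u+v) = (dn u·dn v − m·sn u·sn v·cn u·cn v)/D = 0.9194636228317201/0.9564550256502013 = 0.9613244723207614

sn(u+v)=-0.6982833980 cn(u+v)=0.7158214136 dn(u+v)=0.9613244723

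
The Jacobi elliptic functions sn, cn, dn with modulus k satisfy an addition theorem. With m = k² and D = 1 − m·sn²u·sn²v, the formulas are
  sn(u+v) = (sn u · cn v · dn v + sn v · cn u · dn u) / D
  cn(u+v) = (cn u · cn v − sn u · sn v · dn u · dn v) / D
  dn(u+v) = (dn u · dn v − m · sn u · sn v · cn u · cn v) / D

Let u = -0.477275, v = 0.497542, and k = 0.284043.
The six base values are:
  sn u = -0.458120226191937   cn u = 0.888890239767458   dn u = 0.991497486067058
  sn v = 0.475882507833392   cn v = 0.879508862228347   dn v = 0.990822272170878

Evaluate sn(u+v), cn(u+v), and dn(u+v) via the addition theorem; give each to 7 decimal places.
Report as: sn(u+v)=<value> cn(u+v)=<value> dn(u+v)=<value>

sn(u+v)=0.0202655 cn(u+v)=0.9997946 dn(u+v)=0.9999834

m = k² = 0.080680425849
D = 1 − m·sn²u·sn²v = 0.9961653423425685
sn(u+v) = (sn u·cn v·dn v + sn v·cn u·dn u)/D = 0.02018778941412713/0.9961653423425685 = 0.02026550067145862
cn(u+v) = (cn u·cn v − sn u·sn v·dn u·dn v)/D = 0.9959607635058007/0.9961653423425685 = 0.9997946336535994
dn(u+v) = (dn u·dn v − m·sn u·sn v·cn u·cn v)/D = 0.9961488383930218/0.9961653423425685 = 0.9999834325198387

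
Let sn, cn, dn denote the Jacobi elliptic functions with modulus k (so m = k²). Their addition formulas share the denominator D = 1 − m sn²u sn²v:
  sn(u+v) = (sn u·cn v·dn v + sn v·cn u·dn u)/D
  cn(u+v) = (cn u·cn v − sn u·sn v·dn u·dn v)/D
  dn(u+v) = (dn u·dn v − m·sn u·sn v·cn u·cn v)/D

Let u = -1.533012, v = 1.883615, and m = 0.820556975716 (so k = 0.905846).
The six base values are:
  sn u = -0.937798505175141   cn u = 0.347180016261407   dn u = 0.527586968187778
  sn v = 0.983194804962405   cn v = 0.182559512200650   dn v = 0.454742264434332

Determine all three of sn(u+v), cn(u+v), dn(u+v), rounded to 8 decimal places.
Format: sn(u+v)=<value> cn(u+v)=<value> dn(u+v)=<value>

m = k² = 0.820556975716
D = 1 − m·sn²u·sn²v = 0.3023992088734408
sn(u+v) = (sn u·cn v·dn v + sn v·cn u·dn u)/D = 0.1022357723150067/0.3023992088734408 = 0.3380821421321709
cn(u+v) = (cn u·cn v − sn u·sn v·dn u·dn v)/D = 0.2845929169646304/0.3023992088734408 = 0.9411166055124745
dn(u+v) = (dn u·dn v − m·sn u·sn v·cn u·cn v)/D = 0.2878692313469953/0.3023992088734408 = 0.9519510068145497

sn(u+v)=0.33808214 cn(u+v)=0.94111661 dn(u+v)=0.95195101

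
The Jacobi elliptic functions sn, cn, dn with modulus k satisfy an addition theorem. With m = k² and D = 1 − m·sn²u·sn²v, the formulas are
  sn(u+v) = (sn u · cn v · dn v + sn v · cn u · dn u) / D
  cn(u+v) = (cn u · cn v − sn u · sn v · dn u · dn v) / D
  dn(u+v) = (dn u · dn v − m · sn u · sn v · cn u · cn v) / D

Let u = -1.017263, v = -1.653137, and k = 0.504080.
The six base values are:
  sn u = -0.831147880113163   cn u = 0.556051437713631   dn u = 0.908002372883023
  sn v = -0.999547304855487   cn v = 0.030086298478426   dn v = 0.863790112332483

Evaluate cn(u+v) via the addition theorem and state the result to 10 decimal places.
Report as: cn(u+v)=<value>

cn(u+v)=-0.7698802029

m = k² = 0.2540966464
D = 1 − m·sn²u·sn²v = 0.8246271978772853
cn(u+v) = (cn u·cn v − sn u·sn v·dn u·dn v)/D = -0.6348641543874021/0.8246271978772853 = -0.7698802028621396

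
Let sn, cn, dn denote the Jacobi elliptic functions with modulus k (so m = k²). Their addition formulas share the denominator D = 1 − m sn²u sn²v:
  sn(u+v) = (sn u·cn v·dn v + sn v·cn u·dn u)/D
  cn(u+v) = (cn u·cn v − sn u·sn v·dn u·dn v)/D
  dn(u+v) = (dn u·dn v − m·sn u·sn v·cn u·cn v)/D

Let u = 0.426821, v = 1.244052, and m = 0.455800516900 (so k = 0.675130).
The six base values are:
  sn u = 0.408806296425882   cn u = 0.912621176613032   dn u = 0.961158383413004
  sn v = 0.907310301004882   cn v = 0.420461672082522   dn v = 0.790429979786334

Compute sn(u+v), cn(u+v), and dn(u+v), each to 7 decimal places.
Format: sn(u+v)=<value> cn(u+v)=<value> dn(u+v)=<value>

m = k² = 0.4558005169
D = 1 − m·sn²u·sn²v = 0.9372921878186139
sn(u+v) = (sn u·cn v·dn v + sn v·cn u·dn u)/D = 0.9317334850554452/0.9372921878186139 = 0.994069402438843
cn(u+v) = (cn u·cn v − sn u·sn v·dn u·dn v)/D = 0.1019282010644655/0.9372921878186139 = 0.1087475201321007
dn(u+v) = (dn u·dn v − m·sn u·sn v·cn u·cn v)/D = 0.6948552216952088/0.9372921878186139 = 0.7413432339731377

sn(u+v)=0.9940694 cn(u+v)=0.1087475 dn(u+v)=0.7413432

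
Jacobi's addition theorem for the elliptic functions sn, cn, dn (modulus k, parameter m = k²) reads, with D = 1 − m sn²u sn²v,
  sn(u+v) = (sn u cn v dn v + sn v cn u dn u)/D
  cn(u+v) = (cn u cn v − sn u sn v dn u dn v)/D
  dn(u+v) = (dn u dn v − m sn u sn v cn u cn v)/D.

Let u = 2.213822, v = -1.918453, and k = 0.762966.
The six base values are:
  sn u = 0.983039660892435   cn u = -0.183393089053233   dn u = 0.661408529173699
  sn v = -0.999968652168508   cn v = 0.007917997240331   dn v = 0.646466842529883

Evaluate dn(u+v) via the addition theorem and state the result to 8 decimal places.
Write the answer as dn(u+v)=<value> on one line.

m = k² = 0.582117117156
D = 1 − m·sn²u·sn²v = 0.4374965106512753
dn(u+v) = (dn u·dn v − m·sn u·sn v·cn u·cn v)/D = 0.4267477502856508/0.4374965106512753 = 0.9754312089263903

dn(u+v)=0.97543121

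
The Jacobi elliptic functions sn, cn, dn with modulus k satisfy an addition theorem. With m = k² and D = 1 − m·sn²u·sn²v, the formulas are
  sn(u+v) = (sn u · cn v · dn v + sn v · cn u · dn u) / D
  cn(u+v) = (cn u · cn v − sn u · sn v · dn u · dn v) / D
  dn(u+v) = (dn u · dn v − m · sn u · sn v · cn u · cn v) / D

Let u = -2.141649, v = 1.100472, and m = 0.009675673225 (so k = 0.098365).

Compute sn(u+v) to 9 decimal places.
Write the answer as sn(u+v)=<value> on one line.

sn u = -0.8448257703851603, cn u = -0.5350415102523546, dn u = 0.9965411060838934
sn v = 0.890656649096649, cn v = 0.4546765151400813, dn v = 0.9961549005034989
m = k² = 0.009675673225
D = 1 − m·sn²u·sn²v = 0.9945218221515433
sn(u+v) = (sn u·cn v·dn v + sn v·cn u·dn u)/D = -0.8575354314856281/0.9945218221515433 = -0.8622590398574066

sn(u+v)=-0.862259040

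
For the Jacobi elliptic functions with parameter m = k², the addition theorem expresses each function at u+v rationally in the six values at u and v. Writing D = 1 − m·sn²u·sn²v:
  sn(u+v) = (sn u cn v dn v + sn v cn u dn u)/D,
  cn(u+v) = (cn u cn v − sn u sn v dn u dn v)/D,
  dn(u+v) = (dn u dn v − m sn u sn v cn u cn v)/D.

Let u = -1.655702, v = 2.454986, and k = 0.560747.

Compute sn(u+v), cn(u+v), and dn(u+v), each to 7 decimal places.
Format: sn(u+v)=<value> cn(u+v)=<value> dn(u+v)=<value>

sn(u+v)=0.7003323 cn(u+v)=0.7138170 dn(u+v)=0.9196627

sn u = -0.9984733490680964, cn u = 0.05523559722442926, dn u = 0.8285663164928723
sn v = 0.8124317015972992, cn v = -0.5830563696931172, dn v = 0.8902006598612933
m = k² = 0.314437198009
D = 1 − m·sn²u·sn²v = 0.7930904218779952
sn(u+v) = (sn u·cn v·dn v + sn v·cn u·dn u)/D = 0.5554268144033475/0.7930904218779952 = 0.7003322686562358
cn(u+v) = (cn u·cn v − sn u·sn v·dn u·dn v)/D = 0.5661214278901354/0.7930904218779952 = 0.7138170027947009
dn(u+v) = (dn u·dn v − m·sn u·sn v·cn u·cn v)/D = 0.7293756734741615/0.7930904218779952 = 0.919662693374911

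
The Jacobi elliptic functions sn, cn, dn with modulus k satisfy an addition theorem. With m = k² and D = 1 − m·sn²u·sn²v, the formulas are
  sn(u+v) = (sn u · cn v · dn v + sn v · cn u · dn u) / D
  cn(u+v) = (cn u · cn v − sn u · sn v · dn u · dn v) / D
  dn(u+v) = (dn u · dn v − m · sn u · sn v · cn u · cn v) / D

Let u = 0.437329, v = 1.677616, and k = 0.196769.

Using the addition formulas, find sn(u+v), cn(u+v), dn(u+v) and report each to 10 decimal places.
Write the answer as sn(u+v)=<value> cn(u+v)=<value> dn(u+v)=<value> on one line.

sn(u+v)=0.8682384924 cn(u+v)=-0.4961470753 dn(u+v)=0.9852983647

sn u = 0.4230508666257041, cn u = 0.9061059343405939, dn u = 0.9965292537980038
sn v = 0.9959979776920995, cn v = -0.08937577095190892, dn v = 0.9806075878955329
m = k² = 0.038718039361
D = 1 − m·sn²u·sn²v = 0.9931259062894755
sn(u+v) = (sn u·cn v·dn v + sn v·cn u·dn u)/D = 0.8622701396526942/0.9931259062894755 = 0.8682384924126231
cn(u+v) = (cn u·cn v − sn u·sn v·dn u·dn v)/D = -0.4927365137744668/0.9931259062894755 = -0.4961470752640344
dn(u+v) = (dn u·dn v − m·sn u·sn v·cn u·cn v)/D = 0.9785253314473297/0.9931259062894755 = 0.9852983647393747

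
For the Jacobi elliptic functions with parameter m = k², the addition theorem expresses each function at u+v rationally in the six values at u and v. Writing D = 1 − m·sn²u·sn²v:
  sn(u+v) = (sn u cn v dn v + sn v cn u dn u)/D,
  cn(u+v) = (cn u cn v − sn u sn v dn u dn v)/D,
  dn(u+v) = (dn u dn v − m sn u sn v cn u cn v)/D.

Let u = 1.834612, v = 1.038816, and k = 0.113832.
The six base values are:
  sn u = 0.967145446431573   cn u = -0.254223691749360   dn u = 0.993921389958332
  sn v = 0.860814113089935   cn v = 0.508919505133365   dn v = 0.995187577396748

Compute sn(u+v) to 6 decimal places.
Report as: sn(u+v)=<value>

sn(u+v)=0.274789

m = k² = 0.012957724224
D = 1 − m·sn²u·sn²v = 0.9910188681375094
sn(u+v) = (sn u·cn v·dn v + sn v·cn u·dn u)/D = 0.2723214088017692/0.9910188681375094 = 0.2747893279908604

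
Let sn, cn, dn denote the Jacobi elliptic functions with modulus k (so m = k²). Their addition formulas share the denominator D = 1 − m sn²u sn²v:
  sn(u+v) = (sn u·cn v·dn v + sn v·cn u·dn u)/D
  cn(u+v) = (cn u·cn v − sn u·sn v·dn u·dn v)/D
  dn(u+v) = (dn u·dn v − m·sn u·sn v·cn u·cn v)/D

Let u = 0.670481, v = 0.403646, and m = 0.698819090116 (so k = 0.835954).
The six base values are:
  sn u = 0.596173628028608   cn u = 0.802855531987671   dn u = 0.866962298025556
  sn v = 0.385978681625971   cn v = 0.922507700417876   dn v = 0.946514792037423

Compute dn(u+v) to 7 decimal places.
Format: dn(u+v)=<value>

m = k² = 0.698819090116
D = 1 − m·sn²u·sn²v = 0.9629970014209773
dn(u+v) = (dn u·dn v − m·sn u·sn v·cn u·cn v)/D = 0.7014936038694898/0.9629970014209773 = 0.7284483781718751

dn(u+v)=0.7284484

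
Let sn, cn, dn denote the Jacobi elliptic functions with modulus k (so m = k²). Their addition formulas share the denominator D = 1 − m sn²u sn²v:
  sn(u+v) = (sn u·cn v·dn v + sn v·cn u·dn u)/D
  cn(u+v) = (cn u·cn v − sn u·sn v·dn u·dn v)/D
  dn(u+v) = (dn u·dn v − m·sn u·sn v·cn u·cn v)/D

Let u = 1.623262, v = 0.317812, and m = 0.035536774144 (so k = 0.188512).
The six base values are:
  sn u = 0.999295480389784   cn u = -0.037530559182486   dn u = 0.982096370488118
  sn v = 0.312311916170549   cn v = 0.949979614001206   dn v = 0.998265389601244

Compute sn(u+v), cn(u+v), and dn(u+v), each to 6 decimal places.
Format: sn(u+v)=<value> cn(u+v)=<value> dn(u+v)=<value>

m = k² = 0.035536774144
D = 1 − m·sn²u·sn²v = 0.9965386703838232
sn(u+v) = (sn u·cn v·dn v + sn v·cn u·dn u)/D = 0.9361522630559822/0.9965386703838232 = 0.9394038494215355
cn(u+v) = (cn u·cn v − sn u·sn v·dn u·dn v)/D = -0.3416259093592307/0.9965386703838232 = -0.3428124964058357
dn(u+v) = (dn u·dn v − m·sn u·sn v·cn u·cn v)/D = 0.9807882369759493/0.9965386703838232 = 0.9841948597922372

sn(u+v)=0.939404 cn(u+v)=-0.342812 dn(u+v)=0.984195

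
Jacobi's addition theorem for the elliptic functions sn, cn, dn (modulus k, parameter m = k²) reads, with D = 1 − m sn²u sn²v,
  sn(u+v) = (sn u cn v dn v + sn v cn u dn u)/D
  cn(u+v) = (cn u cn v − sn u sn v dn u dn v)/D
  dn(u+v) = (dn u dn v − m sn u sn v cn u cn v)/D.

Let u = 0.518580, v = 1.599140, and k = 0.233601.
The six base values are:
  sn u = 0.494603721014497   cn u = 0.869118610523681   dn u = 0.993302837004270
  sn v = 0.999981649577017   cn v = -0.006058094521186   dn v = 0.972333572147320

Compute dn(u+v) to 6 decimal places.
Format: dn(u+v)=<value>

m = k² = 0.054569427201
D = 1 − m·sn²u·sn²v = 0.9866510159332259
dn(u+v) = (dn u·dn v − m·sn u·sn v·cn u·cn v)/D = 0.9659638022141904/0.9866510159332259 = 0.9790328967538047

dn(u+v)=0.979033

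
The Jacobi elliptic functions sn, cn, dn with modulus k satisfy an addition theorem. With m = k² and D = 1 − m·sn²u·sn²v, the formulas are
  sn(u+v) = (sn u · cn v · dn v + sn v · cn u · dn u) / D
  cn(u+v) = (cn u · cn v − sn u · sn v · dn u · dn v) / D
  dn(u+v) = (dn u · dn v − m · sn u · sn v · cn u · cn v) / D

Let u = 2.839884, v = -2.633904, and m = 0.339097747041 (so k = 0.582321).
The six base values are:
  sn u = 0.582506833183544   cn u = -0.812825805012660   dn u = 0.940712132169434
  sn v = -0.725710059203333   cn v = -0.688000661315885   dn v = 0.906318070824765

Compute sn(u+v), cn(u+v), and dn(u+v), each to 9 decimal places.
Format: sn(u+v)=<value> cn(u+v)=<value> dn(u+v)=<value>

sn(u+v)=0.204047465 cn(u+v)=0.978960996 dn(u+v)=0.992915676

m = k² = 0.339097747041
D = 1 − m·sn²u·sn²v = 0.9394027049041987
sn(u+v) = (sn u·cn v·dn v + sn v·cn u·dn u)/D = 0.1916827408646778/0.9394027049041987 = 0.2040474653351416
cn(u+v) = (cn u·cn v − sn u·sn v·dn u·dn v)/D = 0.9196386077345436/0.9394027049041987 = 0.9789609961026559
dn(u+v) = (dn u·dn v − m·sn u·sn v·cn u·cn v)/D = 0.9327476721689294/0.9394027049041987 = 0.9929156764180831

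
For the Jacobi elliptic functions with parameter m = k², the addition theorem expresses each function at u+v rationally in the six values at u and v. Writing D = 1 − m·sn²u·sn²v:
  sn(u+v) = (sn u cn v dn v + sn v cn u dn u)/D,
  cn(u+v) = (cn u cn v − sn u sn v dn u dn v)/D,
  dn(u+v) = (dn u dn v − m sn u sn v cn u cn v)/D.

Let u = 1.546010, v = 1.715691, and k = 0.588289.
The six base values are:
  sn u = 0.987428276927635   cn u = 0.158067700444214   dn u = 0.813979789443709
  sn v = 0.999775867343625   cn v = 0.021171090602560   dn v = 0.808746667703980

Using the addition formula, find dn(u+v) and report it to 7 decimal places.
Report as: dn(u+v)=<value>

dn(u+v)=0.9916190

m = k² = 0.346083947521
D = 1 − m·sn²u·sn²v = 0.6627143419301081
dn(u+v) = (dn u·dn v − m·sn u·sn v·cn u·cn v)/D = 0.6571601006229716/0.6627143419301081 = 0.9916189510989604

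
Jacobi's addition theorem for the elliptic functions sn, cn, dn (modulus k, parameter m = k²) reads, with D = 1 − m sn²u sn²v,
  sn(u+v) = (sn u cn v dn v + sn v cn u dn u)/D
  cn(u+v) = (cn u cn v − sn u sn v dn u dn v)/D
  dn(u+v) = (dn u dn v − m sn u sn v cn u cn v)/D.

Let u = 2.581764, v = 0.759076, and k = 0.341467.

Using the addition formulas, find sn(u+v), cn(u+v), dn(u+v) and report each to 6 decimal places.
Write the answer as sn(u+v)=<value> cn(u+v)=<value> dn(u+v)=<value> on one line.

sn u = 0.607476432138481, cn u = -0.7943377017341563, dn u = 0.978249194360884
sn v = 0.6827484928512217, cn v = 0.7306534715645888, dn v = 0.972444120957504
m = k² = 0.116599712089
D = 1 − m·sn²u·sn²v = 0.9799424517587843
sn(u+v) = (sn u·cn v·dn v + sn v·cn u·dn u)/D = -0.09891273601021879/0.9799424517587843 = -0.1009372905854746
cn(u+v) = (cn u·cn v − sn u·sn v·dn u·dn v)/D = -0.9749376797590655/0.9799424517587843 = -0.9948927898870629
dn(u+v) = (dn u·dn v − m·sn u·sn v·cn u·cn v)/D = 0.9793602139837163/0.9799424517587843 = 0.9994058449309721

sn(u+v)=-0.100937 cn(u+v)=-0.994893 dn(u+v)=0.999406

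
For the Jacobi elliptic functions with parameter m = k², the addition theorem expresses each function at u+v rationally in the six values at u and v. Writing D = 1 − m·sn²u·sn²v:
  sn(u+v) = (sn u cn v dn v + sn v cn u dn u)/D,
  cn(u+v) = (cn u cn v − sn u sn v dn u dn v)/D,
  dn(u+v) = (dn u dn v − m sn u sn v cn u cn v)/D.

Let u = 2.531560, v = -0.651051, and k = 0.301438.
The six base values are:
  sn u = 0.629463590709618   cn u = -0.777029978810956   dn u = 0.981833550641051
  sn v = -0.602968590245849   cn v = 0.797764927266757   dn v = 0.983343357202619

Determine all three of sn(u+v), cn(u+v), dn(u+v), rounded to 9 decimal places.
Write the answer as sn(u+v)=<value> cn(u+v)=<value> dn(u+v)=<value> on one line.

sn(u+v)=0.966463478 cn(u+v)=-0.256804100 dn(u+v)=0.956622977

m = k² = 0.090864867844
D = 1 − m·sn²u·sn²v = 0.986910392988889
sn(u+v) = (sn u·cn v·dn v + sn v·cn u·dn u)/D = 0.9538128508862935/0.986910392988889 = 0.9664634780039568
cn(u+v) = (cn u·cn v − sn u·sn v·dn u·dn v)/D = -0.2534426350747732/0.986910392988889 = -0.2568040998202626
dn(u+v) = (dn u·dn v − m·sn u·sn v·cn u·cn v)/D = 0.9441011580426676/0.986910392988889 = 0.9566229768676645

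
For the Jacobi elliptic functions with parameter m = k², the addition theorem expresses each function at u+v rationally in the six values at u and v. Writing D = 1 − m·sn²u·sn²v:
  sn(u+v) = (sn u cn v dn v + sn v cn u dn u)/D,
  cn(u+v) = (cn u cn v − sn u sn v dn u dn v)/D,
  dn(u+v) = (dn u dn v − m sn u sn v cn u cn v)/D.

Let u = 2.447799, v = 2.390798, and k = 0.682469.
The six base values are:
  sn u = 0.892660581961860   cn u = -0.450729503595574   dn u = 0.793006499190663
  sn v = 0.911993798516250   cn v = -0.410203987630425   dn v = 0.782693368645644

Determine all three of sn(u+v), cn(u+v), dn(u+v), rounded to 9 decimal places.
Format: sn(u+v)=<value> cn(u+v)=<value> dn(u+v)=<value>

m = k² = 0.465763935961
D = 1 − m·sn²u·sn²v = 0.6913101542184223
sn(u+v) = (sn u·cn v·dn v + sn v·cn u·dn u)/D = -0.6125763679989917/0.6913101542184223 = -0.8861093161455946
cn(u+v) = (cn u·cn v − sn u·sn v·dn u·dn v)/D = -0.3204058718167673/0.6913101542184223 = -0.4634762991135434
dn(u+v) = (dn u·dn v − m·sn u·sn v·cn u·cn v)/D = 0.5505741570583534/0.6913101542184223 = 0.7964213366442138

sn(u+v)=-0.886109316 cn(u+v)=-0.463476299 dn(u+v)=0.796421337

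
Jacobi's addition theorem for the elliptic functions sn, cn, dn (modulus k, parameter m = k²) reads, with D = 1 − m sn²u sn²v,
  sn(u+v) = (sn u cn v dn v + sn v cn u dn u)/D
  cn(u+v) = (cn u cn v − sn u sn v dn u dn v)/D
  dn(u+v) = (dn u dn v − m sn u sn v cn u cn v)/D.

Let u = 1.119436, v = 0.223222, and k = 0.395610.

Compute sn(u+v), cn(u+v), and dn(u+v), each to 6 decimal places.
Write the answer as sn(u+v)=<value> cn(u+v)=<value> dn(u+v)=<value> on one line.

sn(u+v)=0.963191 cn(u+v)=0.268819 dn(u+v)=0.924555

sn u = 0.8871004959457589, cn u = 0.4615763318160806, dn u = 0.9363957637506347
sn v = 0.2210927955218919, cn v = 0.975252775319463, dn v = 0.9961674596837486
m = k² = 0.1565072721
D = 1 − m·sn²u·sn²v = 0.9939795445385785
sn(u+v) = (sn u·cn v·dn v + sn v·cn u·dn u)/D = 0.957391821870877/0.9939795445385785 = 0.9631906683907805
cn(u+v) = (cn u·cn v − sn u·sn v·dn u·dn v)/D = 0.2672007379778036/0.9939795445385785 = 0.2688191517078377
dn(u+v) = (dn u·dn v − m·sn u·sn v·cn u·cn v)/D = 0.9189890696407716/0.9939795445385785 = 0.9245553137286958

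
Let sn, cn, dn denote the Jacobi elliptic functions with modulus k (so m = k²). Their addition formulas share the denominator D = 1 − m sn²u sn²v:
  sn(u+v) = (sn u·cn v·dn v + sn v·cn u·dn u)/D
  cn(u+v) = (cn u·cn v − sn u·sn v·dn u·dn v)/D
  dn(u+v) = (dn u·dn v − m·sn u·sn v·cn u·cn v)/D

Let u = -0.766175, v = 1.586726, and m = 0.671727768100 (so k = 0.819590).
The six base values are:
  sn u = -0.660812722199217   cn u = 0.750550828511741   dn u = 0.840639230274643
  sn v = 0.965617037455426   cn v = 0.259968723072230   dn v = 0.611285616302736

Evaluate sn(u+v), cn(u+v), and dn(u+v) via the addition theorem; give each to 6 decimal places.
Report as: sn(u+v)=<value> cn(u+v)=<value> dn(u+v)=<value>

sn(u+v)=0.694063 cn(u+v)=0.719914 dn(u+v)=0.822443

m = k² = 0.6717277681
D = 1 − m·sn²u·sn²v = 0.7264983613878126
sn(u+v) = (sn u·cn v·dn v + sn v·cn u·dn u)/D = 0.5042356524314007/0.7264983613878126 = 0.6940630278479517
cn(u+v) = (cn u·cn v − sn u·sn v·dn u·dn v)/D = 0.5230165159115499/0.7264983613878126 = 0.7199142402915318
dn(u+v) = (dn u·dn v − m·sn u·sn v·cn u·cn v)/D = 0.5975036990839541/0.7264983613878126 = 0.8224432852712247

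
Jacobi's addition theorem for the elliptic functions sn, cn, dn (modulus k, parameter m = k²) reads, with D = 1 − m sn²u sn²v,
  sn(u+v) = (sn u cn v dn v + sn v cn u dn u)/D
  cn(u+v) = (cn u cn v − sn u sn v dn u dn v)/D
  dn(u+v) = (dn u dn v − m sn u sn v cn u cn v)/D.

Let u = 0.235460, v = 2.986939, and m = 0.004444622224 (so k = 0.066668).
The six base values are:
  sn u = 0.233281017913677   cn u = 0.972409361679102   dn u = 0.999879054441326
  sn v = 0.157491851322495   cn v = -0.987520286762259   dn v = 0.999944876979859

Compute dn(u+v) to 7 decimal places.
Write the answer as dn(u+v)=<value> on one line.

m = k² = 0.004444622224
D = 1 − m·sn²u·sn²v = 0.9999940005721724
dn(u+v) = (dn u·dn v − m·sn u·sn v·cn u·cn v)/D = 0.9999807458299494/0.9999940005721724 = 0.9999867451782556

dn(u+v)=0.9999867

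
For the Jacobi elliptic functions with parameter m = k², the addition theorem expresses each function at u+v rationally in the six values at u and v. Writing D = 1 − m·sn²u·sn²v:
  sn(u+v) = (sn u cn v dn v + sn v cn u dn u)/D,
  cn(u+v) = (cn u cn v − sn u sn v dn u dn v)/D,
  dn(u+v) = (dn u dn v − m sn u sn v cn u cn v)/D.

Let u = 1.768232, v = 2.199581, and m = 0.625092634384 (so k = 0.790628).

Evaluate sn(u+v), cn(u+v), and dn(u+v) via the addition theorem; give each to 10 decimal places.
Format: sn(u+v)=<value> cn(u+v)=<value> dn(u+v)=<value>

sn(u+v)=-0.0125272663 cn(u+v)=-0.9999215307 dn(u+v)=0.9999509502

sn u = 0.9917159561150298, cn u = 0.1284502331132653, dn u = 0.6206617903700188
sn v = 0.9906863516655464, cn v = -0.1361636978919467, dn v = 0.6216887714109264
m = k² = 0.625092634384
D = 1 − m·sn²u·sn²v = 0.3966193993508856
sn(u+v) = (sn u·cn v·dn v + sn v·cn u·dn u)/D = -0.004968556847093424/0.3966193993508856 = -0.01252726632944594
cn(u+v) = (cn u·cn v − sn u·sn v·dn u·dn v)/D = -0.3965882769123597/0.3966193993508856 = -0.9999215307204416
dn(u+v) = (dn u·dn v − m·sn u·sn v·cn u·cn v)/D = 0.3965999452299748/0.3966193993508856 = 0.9999509501528603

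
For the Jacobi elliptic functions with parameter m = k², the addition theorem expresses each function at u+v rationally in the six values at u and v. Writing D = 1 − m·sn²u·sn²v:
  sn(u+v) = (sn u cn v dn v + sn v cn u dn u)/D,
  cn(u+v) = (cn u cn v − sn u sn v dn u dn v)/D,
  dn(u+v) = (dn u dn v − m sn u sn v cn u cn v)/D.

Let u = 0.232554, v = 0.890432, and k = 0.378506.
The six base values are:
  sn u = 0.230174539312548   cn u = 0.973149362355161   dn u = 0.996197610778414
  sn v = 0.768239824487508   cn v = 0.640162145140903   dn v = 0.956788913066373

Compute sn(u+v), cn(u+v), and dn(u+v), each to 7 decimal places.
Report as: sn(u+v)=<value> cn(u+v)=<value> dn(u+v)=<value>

sn(u+v)=0.8897371 cn(u+v)=0.4564733 dn(u+v)=0.9415866

m = k² = 0.143266792036
D = 1 − m·sn²u·sn²v = 0.9955202504455567
sn(u+v) = (sn u·cn v·dn v + sn v·cn u·dn u)/D = 0.8857512983972621/0.9955202504455567 = 0.8897370977645445
cn(u+v) = (cn u·cn v − sn u·sn v·dn u·dn v)/D = 0.4544284392891231/0.9955202504455567 = 0.4564733254654924
dn(u+v) = (dn u·dn v − m·sn u·sn v·cn u·cn v)/D = 0.937368571625409/0.9955202504455567 = 0.9415866439742223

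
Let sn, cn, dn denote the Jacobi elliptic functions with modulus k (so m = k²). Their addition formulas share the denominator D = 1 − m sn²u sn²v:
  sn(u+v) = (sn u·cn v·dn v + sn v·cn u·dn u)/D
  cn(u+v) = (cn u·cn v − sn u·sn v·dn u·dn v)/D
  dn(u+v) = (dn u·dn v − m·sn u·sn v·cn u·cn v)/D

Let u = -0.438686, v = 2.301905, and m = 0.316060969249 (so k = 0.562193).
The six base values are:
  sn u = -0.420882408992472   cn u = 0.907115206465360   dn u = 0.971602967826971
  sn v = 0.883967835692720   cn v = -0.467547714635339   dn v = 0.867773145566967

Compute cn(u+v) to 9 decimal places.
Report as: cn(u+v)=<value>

cn(u+v)=-0.115488167

m = k² = 0.316060969249
D = 1 − m·sn²u·sn²v = 0.9562512808433979
cn(u+v) = (cn u·cn v − sn u·sn v·dn u·dn v)/D = -0.1104357073814391/0.9562512808433979 = -0.1154881667547014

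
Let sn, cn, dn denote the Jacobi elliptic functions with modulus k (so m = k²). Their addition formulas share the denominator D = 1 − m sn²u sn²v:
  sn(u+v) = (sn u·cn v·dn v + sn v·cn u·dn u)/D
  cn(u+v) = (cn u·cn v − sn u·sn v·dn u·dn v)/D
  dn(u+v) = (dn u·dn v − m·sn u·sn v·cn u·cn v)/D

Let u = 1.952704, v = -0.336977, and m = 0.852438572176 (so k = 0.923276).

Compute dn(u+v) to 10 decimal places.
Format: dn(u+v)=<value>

dn(u+v)=0.4848104100

sn u = 0.9846747504948467, cn u = 0.1744007905312111, dn u = 0.4165199742200252
sn v = -0.3256375755557948, cn v = 0.9454946691473961, dn v = 0.9537334838400819
m = k² = 0.852438572176
D = 1 − m·sn²u·sn²v = 0.9123569017810576
dn(u+v) = (dn u·dn v − m·sn u·sn v·cn u·cn v)/D = 0.4423201236357445/0.9123569017810576 = 0.4848104100185675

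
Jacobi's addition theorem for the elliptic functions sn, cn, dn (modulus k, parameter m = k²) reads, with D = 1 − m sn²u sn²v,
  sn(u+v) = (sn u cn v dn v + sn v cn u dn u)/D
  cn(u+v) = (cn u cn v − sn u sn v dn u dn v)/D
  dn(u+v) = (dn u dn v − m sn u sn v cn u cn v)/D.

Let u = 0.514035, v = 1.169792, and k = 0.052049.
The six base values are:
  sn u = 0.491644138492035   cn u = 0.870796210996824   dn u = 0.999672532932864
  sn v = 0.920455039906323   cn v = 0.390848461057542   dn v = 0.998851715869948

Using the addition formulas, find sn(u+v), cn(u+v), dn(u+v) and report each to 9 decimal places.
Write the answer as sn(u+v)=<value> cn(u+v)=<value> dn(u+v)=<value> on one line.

m = k² = 0.002709098401
D = 1 − m·sn²u·sn²v = 0.9994452061074332
sn(u+v) = (sn u·cn v·dn v + sn v·cn u·dn u)/D = 0.9932039893988839/0.9994452061074332 = 0.9937553187804491
cn(u+v) = (cn u·cn v − sn u·sn v·dn u·dn v)/D = -0.1115193052940671/0.9994452061074332 = -0.111581209867827
dn(u+v) = (dn u·dn v − m·sn u·sn v·cn u·cn v)/D = 0.9981073682782159/0.9994452061074332 = 0.9986614195345158

sn(u+v)=0.993755319 cn(u+v)=-0.111581210 dn(u+v)=0.998661420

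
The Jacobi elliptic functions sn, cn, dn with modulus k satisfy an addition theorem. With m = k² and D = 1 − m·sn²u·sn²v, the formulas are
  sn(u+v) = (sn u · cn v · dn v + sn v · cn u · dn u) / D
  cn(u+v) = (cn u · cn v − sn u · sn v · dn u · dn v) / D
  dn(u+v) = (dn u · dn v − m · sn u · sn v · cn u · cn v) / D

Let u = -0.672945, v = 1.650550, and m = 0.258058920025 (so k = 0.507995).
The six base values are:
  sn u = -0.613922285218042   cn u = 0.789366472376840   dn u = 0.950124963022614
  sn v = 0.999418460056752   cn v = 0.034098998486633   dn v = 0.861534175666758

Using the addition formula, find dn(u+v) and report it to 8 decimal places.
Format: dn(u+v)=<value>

m = k² = 0.258058920025
D = 1 − m·sn²u·sn²v = 0.9028505365866389
dn(u+v) = (dn u·dn v − m·sn u·sn v·cn u·cn v)/D = 0.8228269942696338/0.9028505365866389 = 0.9113656811685065

dn(u+v)=0.91136568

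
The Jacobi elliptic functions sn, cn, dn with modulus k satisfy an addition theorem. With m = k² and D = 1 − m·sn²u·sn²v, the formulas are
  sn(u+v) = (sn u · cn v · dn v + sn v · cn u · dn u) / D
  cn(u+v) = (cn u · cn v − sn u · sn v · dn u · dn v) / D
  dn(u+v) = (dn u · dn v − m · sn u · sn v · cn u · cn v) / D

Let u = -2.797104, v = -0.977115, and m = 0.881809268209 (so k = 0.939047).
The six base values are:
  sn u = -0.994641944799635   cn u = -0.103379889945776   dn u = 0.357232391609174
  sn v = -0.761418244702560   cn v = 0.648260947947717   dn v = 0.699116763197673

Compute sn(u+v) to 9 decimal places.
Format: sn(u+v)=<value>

sn(u+v)=-0.855196544

m = k² = 0.881809268209
D = 1 − m·sn²u·sn²v = 0.4942280303947594
sn(u+v) = (sn u·cn v·dn v + sn v·cn u·dn u)/D = -0.4226621037842646/0.4942280303947594 = -0.8551965444911486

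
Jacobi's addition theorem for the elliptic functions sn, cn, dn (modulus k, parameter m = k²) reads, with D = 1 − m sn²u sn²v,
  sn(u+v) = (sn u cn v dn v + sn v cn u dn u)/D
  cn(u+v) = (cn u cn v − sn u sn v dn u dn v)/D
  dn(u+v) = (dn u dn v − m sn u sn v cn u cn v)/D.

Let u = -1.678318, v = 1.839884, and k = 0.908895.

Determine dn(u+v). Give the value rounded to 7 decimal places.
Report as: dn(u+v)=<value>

dn(u+v)=0.9893302

sn u = -0.9601457251584043, cn u = 0.2794998863327891, dn u = 0.4883074781961379
sn v = 0.9786452710426318, cn v = 0.2055563997201102, dn v = 0.4569628244622991
m = k² = 0.826090121025
D = 1 − m·sn²u·sn²v = 0.2706225408728293
dn(u+v) = (dn u·dn v − m·sn u·sn v·cn u·cn v)/D = 0.2677350436571735/0.2706225408728293 = 0.989330167375035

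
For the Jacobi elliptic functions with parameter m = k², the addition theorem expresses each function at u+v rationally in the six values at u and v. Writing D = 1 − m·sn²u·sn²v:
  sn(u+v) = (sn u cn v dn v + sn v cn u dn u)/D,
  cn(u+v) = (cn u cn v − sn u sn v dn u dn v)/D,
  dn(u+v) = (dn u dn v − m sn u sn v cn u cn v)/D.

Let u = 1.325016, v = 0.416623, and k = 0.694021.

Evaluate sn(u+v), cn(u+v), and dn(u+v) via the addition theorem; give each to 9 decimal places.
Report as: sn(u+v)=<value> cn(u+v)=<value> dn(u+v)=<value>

sn(u+v)=0.997548405 cn(u+v)=0.069979847 dn(u+v)=0.721591056

sn u = 0.9295500801698945, cn u = 0.3686958752903845, dn u = 0.7640751255709088
sn v = 0.3995592570968199, cn v = 0.916707368830554, dn v = 0.9607826575665373
m = k² = 0.481665148441
D = 1 − m·sn²u·sn²v = 0.933556392705947
sn(u+v) = (sn u·cn v·dn v + sn v·cn u·dn u)/D = 0.9312676908665437/0.933556392705947 = 0.9975484053697396
cn(u+v) = (cn u·cn v − sn u·sn v·dn u·dn v)/D = 0.06533013324826265/0.933556392705947 = 0.06997984670095921
dn(u+v) = (dn u·dn v − m·sn u·sn v·cn u·cn v)/D = 0.6736459431725173/0.933556392705947 = 0.7215910559188933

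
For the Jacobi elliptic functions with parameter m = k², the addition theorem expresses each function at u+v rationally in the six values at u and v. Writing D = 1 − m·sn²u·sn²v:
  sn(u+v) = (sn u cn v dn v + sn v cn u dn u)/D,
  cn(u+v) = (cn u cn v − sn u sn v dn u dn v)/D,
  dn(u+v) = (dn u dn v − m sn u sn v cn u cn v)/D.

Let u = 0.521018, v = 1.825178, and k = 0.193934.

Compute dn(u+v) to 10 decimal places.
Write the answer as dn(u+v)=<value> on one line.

dn(u+v)=0.9898487546

sn u = 0.4970351812808776, cn u = 0.8677303893313206, dn u = 0.9953434474175851
sn v = 0.9725535529559816, cn v = -0.2326791495443817, dn v = 0.9820518392405799
m = k² = 0.037610396356
D = 1 − m·sn²u·sn²v = 0.991211612046264
dn(u+v) = (dn u·dn v − m·sn u·sn v·cn u·cn v)/D = 0.9811495796818585/0.991211612046264 = 0.9898487545523873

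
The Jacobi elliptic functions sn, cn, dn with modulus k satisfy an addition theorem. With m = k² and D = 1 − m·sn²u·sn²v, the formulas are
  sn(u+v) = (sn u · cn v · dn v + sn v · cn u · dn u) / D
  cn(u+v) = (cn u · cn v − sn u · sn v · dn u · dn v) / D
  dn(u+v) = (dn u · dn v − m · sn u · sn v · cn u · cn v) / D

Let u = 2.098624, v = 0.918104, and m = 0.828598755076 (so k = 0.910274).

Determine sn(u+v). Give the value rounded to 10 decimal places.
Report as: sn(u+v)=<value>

sn u = 0.9954430761912251, cn u = 0.09535765340522412, dn u = 0.4230079921244574
sn v = 0.7373273036276255, cn v = 0.6755356743542234, dn v = 0.7413035817116622
m = k² = 0.828598755076
D = 1 − m·sn²u·sn²v = 0.5536271518400035
sn(u+v) = (sn u·cn v·dn v + sn v·cn u·dn u)/D = 0.5282366202149758/0.5536271518400035 = 0.9541378497412182

sn(u+v)=0.9541378497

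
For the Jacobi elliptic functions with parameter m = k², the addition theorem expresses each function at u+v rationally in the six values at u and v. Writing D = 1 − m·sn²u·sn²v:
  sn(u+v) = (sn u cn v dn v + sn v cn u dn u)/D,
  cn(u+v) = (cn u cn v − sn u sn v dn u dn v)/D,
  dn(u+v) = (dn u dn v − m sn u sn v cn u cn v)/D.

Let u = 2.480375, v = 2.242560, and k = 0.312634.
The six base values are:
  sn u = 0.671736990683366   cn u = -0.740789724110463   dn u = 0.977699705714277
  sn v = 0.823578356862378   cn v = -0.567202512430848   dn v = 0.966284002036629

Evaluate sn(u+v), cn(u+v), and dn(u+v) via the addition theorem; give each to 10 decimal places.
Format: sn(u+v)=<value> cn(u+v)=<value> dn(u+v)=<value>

sn(u+v)=-0.9944048134 cn(u+v)=-0.1056364853 dn(u+v)=0.9504476153

m = k² = 0.097740017956
D = 1 − m·sn²u·sn²v = 0.9700855657769936
sn(u+v) = (sn u·cn v·dn v + sn v·cn u·dn u)/D = -0.9646577560451983/0.9700855657769936 = -0.9944048134275168
cn(u+v) = (cn u·cn v − sn u·sn v·dn u·dn v)/D = -0.102476429634879/0.9700855657769936 = -0.1056364853267352
dn(u+v) = (dn u·dn v − m·sn u·sn v·cn u·cn v)/D = 0.9220155126432907/0.9700855657769936 = 0.9504476153140151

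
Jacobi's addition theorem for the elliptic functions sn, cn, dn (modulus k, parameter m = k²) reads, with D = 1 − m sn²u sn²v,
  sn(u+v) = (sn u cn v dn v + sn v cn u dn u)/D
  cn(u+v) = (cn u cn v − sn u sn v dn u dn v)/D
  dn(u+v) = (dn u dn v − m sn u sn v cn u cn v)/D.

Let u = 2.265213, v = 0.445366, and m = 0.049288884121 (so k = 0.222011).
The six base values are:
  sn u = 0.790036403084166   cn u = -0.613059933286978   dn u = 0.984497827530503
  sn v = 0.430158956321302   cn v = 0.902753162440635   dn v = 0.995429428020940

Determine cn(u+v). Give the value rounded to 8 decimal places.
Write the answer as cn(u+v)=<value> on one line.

cn(u+v)=-0.89156075

m = k² = 0.049288884121
D = 1 − m·sn²u·sn²v = 0.9943075250041901
cn(u+v) = (cn u·cn v − sn u·sn v·dn u·dn v)/D = -0.8864855609328503/0.9943075250041901 = -0.8915607481992199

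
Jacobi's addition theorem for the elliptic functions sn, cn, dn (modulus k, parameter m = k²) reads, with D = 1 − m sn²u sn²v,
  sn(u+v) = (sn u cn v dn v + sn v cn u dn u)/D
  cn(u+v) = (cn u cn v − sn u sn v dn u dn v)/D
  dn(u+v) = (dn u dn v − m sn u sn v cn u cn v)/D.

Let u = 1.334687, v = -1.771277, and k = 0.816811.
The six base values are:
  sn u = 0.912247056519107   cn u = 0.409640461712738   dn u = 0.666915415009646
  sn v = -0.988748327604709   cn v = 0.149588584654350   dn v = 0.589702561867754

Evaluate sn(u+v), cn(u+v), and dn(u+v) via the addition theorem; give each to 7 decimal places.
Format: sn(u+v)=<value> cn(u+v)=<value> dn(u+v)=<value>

m = k² = 0.667180209721
D = 1 − m·sn²u·sn²v = 0.4572002726325327
sn(u+v) = (sn u·cn v·dn v + sn v·cn u·dn u)/D = -0.1896497905919116/0.4572002726325327 = -0.4148068186834604
cn(u+v) = (cn u·cn v − sn u·sn v·dn u·dn v)/D = 0.4160108727229449/0.4572002726325327 = 0.9099095027384354
dn(u+v) = (dn u·dn v − m·sn u·sn v·cn u·cn v)/D = 0.4301576338457069/0.4572002726325327 = 0.9408516564718656

sn(u+v)=-0.4148068 cn(u+v)=0.9099095 dn(u+v)=0.9408517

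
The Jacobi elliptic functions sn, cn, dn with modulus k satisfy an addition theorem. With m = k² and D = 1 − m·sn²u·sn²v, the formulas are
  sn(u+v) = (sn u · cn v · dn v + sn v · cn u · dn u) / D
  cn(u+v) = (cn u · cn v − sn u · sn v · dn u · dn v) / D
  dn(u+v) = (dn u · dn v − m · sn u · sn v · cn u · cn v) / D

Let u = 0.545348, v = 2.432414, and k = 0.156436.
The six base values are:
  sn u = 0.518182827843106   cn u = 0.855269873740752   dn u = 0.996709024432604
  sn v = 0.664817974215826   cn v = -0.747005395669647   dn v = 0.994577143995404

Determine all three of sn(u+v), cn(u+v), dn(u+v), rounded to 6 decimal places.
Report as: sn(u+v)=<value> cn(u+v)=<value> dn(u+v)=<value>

m = k² = 0.024472222096
D = 1 − m·sn²u·sn²v = 0.9970956767992811
sn(u+v) = (sn u·cn v·dn v + sn v·cn u·dn u)/D = 0.1817412800313492/0.9970956767992811 = 0.1822706529174275
cn(u+v) = (cn u·cn v − sn u·sn v·dn u·dn v)/D = -0.9803927253016431/0.9970956767992811 = -0.9832483964314687
dn(u+v) = (dn u·dn v − m·sn u·sn v·cn u·cn v)/D = 0.9966902597185133/0.9970956767992811 = 0.9995934020273068

sn(u+v)=0.182271 cn(u+v)=-0.983248 dn(u+v)=0.999593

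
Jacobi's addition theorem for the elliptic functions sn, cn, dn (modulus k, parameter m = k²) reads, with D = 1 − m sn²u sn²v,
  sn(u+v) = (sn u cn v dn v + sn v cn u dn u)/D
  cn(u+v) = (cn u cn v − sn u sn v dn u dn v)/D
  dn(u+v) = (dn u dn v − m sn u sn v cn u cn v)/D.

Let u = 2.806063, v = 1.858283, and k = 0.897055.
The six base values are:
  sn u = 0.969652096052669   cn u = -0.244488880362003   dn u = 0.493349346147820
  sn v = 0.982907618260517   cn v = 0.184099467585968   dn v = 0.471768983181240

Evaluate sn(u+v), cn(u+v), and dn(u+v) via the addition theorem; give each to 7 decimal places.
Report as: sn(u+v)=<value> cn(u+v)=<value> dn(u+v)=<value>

sn(u+v)=-0.1276410 cn(u+v)=-0.9918204 dn(u+v)=0.9934231

m = k² = 0.804707673025
D = 1 − m·sn²u·sn²v = 0.2690369467513153
sn(u+v) = (sn u·cn v·dn v + sn v·cn u·dn u)/D = -0.0343401432600115/0.2690369467513153 = -0.1276409938288285
cn(u+v) = (cn u·cn v − sn u·sn v·dn u·dn v)/D = -0.2668363417493051/0.2690369467513153 = -0.9918204357112173
dn(u+v) = (dn u·dn v − m·sn u·sn v·cn u·cn v)/D = 0.2672675267667809/0.2690369467513153 = 0.9934231338635808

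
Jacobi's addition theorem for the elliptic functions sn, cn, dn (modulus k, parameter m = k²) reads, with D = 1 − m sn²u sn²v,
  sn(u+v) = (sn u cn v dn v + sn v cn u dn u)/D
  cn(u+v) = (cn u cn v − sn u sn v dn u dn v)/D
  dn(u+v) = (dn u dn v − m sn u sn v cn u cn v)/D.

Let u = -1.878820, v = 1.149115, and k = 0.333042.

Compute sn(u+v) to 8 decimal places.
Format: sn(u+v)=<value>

sn(u+v)=-0.66183251

sn u = -0.9696750336063422, cn u = -0.2443978911540342, dn u = 0.9464185826540238
sn v = 0.9033929696328609, cn v = 0.4288136453261729, dn v = 0.9536658566213131
m = k² = 0.110916973764
D = 1 − m·sn²u·sn²v = 0.914885441132695
sn(u+v) = (sn u·cn v·dn v + sn v·cn u·dn u)/D = -0.605500929300256/0.914885441132695 = -0.6618325115662587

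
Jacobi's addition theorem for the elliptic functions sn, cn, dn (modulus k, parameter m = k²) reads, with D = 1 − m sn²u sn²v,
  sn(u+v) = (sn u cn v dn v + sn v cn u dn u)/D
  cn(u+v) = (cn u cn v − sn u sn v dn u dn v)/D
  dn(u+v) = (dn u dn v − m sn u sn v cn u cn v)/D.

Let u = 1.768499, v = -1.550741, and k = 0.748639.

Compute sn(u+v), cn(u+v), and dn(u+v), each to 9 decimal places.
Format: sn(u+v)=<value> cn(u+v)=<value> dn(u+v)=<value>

sn u = 0.9956490583973536, cn u = 0.09318236159522438, dn u = 0.6666379064404616
sn v = -0.9712570609887921, cn v = 0.2380330260266711, dn v = 0.6865094137313501
m = k² = 0.560460352321
D = 1 − m·sn²u·sn²v = 0.4758858940291163
sn(u+v) = (sn u·cn v·dn v + sn v·cn u·dn u)/D = 0.1023675025986239/0.4758858940291163 = 0.2151093442420058
cn(u+v) = (cn u·cn v − sn u·sn v·dn u·dn v)/D = 0.4647453910988381/0.4758858940291163 = 0.9765899702637613
dn(u+v) = (dn u·dn v − m·sn u·sn v·cn u·cn v)/D = 0.4696746330449147/0.4758858940291163 = 0.9869480035820908

sn(u+v)=0.215109344 cn(u+v)=0.976589970 dn(u+v)=0.986948004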